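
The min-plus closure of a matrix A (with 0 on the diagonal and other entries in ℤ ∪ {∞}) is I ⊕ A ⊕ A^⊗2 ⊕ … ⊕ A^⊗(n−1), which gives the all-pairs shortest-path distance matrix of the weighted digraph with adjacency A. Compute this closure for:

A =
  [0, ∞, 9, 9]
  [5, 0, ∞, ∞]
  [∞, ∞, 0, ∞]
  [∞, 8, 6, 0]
Closure =
  [0, 17, 9, 9]
  [5, 0, 14, 14]
  [∞, ∞, 0, ∞]
  [13, 8, 6, 0]

This is the Floyd-Warshall all-pairs shortest-path computation. For each intermediate vertex k = 0, 1, …, 3, update dist[i][j] ← min(dist[i][j], dist[i][k] + dist[k][j]). The final matrix gives, for each (i, j), the minimum total weight of any directed path from i to j (possibly empty when i = j).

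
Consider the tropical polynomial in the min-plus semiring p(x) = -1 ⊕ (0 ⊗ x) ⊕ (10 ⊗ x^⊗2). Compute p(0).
p(0) = -1

A tropical monomial a ⊗ x^⊗i evaluates to a + i · x. Evaluating each term at x = 0:
  Term 0 contributes -1 + 0 · 0 = -1
  Term 1 contributes 0 + 1 · 0 = 0
  Term 2 contributes 10 + 2 · 0 = 10
p(0) = ⊕ of these = min[-1, 0, 10] = -1.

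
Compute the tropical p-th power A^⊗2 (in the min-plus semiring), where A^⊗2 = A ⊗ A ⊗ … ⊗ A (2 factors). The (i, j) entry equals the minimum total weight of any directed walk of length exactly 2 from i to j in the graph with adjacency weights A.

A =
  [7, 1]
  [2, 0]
A^⊗2 =
  [3, 1]
  [2, 0]

Each entry (A^⊗2)_ij equals the minimum over all length-2 walks i = v_0 → v_1 → … → v_2 = j of Σ_t A[v_t][v_{t+1}]. For example, for (i, j) = (0, 1) we minimise over 2 possible intermediate vertex sequences; the minimum is 1, attained along the walk 0 → 1 → 1.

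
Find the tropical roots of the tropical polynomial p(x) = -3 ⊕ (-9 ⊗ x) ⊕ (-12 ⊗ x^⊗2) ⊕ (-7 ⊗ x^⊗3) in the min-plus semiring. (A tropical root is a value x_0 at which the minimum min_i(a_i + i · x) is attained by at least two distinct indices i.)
Roots: {-5, 3, 6}

Each tropical root is a break point of the lower envelope of the lines y = a_i + i · x (there are 4 lines, with slopes 0, 1, ..., 3). Only the lines that attain the minimum somewhere contribute to roots; other lines are dominated. Here the surviving (envelope) indices are i = 3, i = 2, i = 1, i = 0.
Intersections between consecutive envelope lines give the roots: for adjacent envelope indices i < j the intersection is x = (a_i − a_j) / (j − i). Reading off the sorted break points: {-5, 3, 6}.
Verification: at each break x_0, at least two indices attain the minimum of min_i(a_i + i · x_0).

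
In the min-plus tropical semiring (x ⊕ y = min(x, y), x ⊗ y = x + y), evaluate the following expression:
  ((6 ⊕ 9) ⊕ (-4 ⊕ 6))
((6 ⊕ 9) ⊕ (-4 ⊕ 6)) = -4

Expand innermost to outermost. Recall ⊕ takes the minimum of its arguments and ⊗ takes their sum. Working out the expression ((6 ⊕ 9) ⊕ (-4 ⊕ 6)) gives -4.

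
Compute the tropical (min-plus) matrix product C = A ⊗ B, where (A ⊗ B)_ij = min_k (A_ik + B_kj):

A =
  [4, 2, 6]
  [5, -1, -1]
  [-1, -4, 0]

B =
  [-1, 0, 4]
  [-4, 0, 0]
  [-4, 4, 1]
A ⊗ B =
  [-2, 2, 2]
  [-5, -1, -1]
  [-8, -4, -4]

Apply the min-plus product entry-by-entry:
  C[0][0] = min over k of (A[0][0] + B[0][0] = 4 + -1 = 3, A[0][1] + B[1][0] = 2 + -4 = -2, A[0][2] + B[2][0] = 6 + -4 = 2) = -2 (attained at k = 1)
  C[0][1] = min over k of (A[0][0] + B[0][1] = 4 + 0 = 4, A[0][1] + B[1][1] = 2 + 0 = 2, A[0][2] + B[2][1] = 6 + 4 = 10) = 2 (attained at k = 1)
  C[0][2] = min over k of (A[0][0] + B[0][2] = 4 + 4 = 8, A[0][1] + B[1][2] = 2 + 0 = 2, A[0][2] + B[2][2] = 6 + 1 = 7) = 2 (attained at k = 1)
  C[1][0] = min over k of (A[1][0] + B[0][0] = 5 + -1 = 4, A[1][1] + B[1][0] = -1 + -4 = -5, A[1][2] + B[2][0] = -1 + -4 = -5) = -5 (attained at k = 1)
  C[1][1] = min over k of (A[1][0] + B[0][1] = 5 + 0 = 5, A[1][1] + B[1][1] = -1 + 0 = -1, A[1][2] + B[2][1] = -1 + 4 = 3) = -1 (attained at k = 1)
  C[1][2] = min over k of (A[1][0] + B[0][2] = 5 + 4 = 9, A[1][1] + B[1][2] = -1 + 0 = -1, A[1][2] + B[2][2] = -1 + 1 = 0) = -1 (attained at k = 1)
  C[2][0] = min over k of (A[2][0] + B[0][0] = -1 + -1 = -2, A[2][1] + B[1][0] = -4 + -4 = -8, A[2][2] + B[2][0] = 0 + -4 = -4) = -8 (attained at k = 1)
  C[2][1] = min over k of (A[2][0] + B[0][1] = -1 + 0 = -1, A[2][1] + B[1][1] = -4 + 0 = -4, A[2][2] + B[2][1] = 0 + 4 = 4) = -4 (attained at k = 1)
  C[2][2] = min over k of (A[2][0] + B[0][2] = -1 + 4 = 3, A[2][1] + B[1][2] = -4 + 0 = -4, A[2][2] + B[2][2] = 0 + 1 = 1) = -4 (attained at k = 1)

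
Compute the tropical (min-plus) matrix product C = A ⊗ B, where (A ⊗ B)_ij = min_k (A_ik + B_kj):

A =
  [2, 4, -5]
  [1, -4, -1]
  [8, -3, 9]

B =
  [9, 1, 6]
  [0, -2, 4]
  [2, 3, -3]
A ⊗ B =
  [-3, -2, -8]
  [-4, -6, -4]
  [-3, -5, 1]

Apply the min-plus product entry-by-entry:
  C[0][0] = min over k of (A[0][0] + B[0][0] = 2 + 9 = 11, A[0][1] + B[1][0] = 4 + 0 = 4, A[0][2] + B[2][0] = -5 + 2 = -3) = -3 (attained at k = 2)
  C[0][1] = min over k of (A[0][0] + B[0][1] = 2 + 1 = 3, A[0][1] + B[1][1] = 4 + -2 = 2, A[0][2] + B[2][1] = -5 + 3 = -2) = -2 (attained at k = 2)
  C[0][2] = min over k of (A[0][0] + B[0][2] = 2 + 6 = 8, A[0][1] + B[1][2] = 4 + 4 = 8, A[0][2] + B[2][2] = -5 + -3 = -8) = -8 (attained at k = 2)
  C[1][0] = min over k of (A[1][0] + B[0][0] = 1 + 9 = 10, A[1][1] + B[1][0] = -4 + 0 = -4, A[1][2] + B[2][0] = -1 + 2 = 1) = -4 (attained at k = 1)
  C[1][1] = min over k of (A[1][0] + B[0][1] = 1 + 1 = 2, A[1][1] + B[1][1] = -4 + -2 = -6, A[1][2] + B[2][1] = -1 + 3 = 2) = -6 (attained at k = 1)
  C[1][2] = min over k of (A[1][0] + B[0][2] = 1 + 6 = 7, A[1][1] + B[1][2] = -4 + 4 = 0, A[1][2] + B[2][2] = -1 + -3 = -4) = -4 (attained at k = 2)
  C[2][0] = min over k of (A[2][0] + B[0][0] = 8 + 9 = 17, A[2][1] + B[1][0] = -3 + 0 = -3, A[2][2] + B[2][0] = 9 + 2 = 11) = -3 (attained at k = 1)
  C[2][1] = min over k of (A[2][0] + B[0][1] = 8 + 1 = 9, A[2][1] + B[1][1] = -3 + -2 = -5, A[2][2] + B[2][1] = 9 + 3 = 12) = -5 (attained at k = 1)
  C[2][2] = min over k of (A[2][0] + B[0][2] = 8 + 6 = 14, A[2][1] + B[1][2] = -3 + 4 = 1, A[2][2] + B[2][2] = 9 + -3 = 6) = 1 (attained at k = 1)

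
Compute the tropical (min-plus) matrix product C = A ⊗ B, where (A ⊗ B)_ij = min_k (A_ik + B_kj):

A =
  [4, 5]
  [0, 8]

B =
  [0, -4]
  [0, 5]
A ⊗ B =
  [4, 0]
  [0, -4]

Apply the min-plus product entry-by-entry:
  C[0][0] = min over k of (A[0][0] + B[0][0] = 4 + 0 = 4, A[0][1] + B[1][0] = 5 + 0 = 5) = 4 (attained at k = 0)
  C[0][1] = min over k of (A[0][0] + B[0][1] = 4 + -4 = 0, A[0][1] + B[1][1] = 5 + 5 = 10) = 0 (attained at k = 0)
  C[1][0] = min over k of (A[1][0] + B[0][0] = 0 + 0 = 0, A[1][1] + B[1][0] = 8 + 0 = 8) = 0 (attained at k = 0)
  C[1][1] = min over k of (A[1][0] + B[0][1] = 0 + -4 = -4, A[1][1] + B[1][1] = 8 + 5 = 13) = -4 (attained at k = 0)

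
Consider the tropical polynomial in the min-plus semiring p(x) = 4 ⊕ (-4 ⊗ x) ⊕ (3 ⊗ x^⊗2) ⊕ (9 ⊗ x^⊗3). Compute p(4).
p(4) = 0

A tropical monomial a ⊗ x^⊗i evaluates to a + i · x. Evaluating each term at x = 4:
  Term 0 contributes 4 + 0 · 4 = 4
  Term 1 contributes -4 + 1 · 4 = 0
  Term 2 contributes 3 + 2 · 4 = 11
  Term 3 contributes 9 + 3 · 4 = 21
p(4) = ⊕ of these = min[4, 0, 11, 21] = 0.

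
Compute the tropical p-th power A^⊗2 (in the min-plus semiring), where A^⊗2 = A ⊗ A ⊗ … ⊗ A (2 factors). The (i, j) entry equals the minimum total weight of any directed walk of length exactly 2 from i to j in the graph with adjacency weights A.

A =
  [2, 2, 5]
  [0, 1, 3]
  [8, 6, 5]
A^⊗2 =
  [2, 3, 5]
  [1, 2, 4]
  [6, 7, 9]

Each entry (A^⊗2)_ij equals the minimum over all length-2 walks i = v_0 → v_1 → … → v_2 = j of Σ_t A[v_t][v_{t+1}]. For example, for (i, j) = (0, 2) we minimise over 3 possible intermediate vertex sequences; the minimum is 5, attained along the walk 0 → 1 → 2.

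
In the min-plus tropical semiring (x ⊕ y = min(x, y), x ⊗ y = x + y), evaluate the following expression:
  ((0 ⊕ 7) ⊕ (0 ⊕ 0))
((0 ⊕ 7) ⊕ (0 ⊕ 0)) = 0

Expand innermost to outermost. Recall ⊕ takes the minimum of its arguments and ⊗ takes their sum. Working out the expression ((0 ⊕ 7) ⊕ (0 ⊕ 0)) gives 0.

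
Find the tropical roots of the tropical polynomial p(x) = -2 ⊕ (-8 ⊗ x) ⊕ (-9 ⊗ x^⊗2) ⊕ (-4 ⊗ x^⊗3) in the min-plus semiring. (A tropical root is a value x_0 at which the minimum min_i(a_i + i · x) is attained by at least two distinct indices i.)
Roots: {-5, 1, 6}

Each tropical root is a break point of the lower envelope of the lines y = a_i + i · x (there are 4 lines, with slopes 0, 1, ..., 3). Only the lines that attain the minimum somewhere contribute to roots; other lines are dominated. Here the surviving (envelope) indices are i = 3, i = 2, i = 1, i = 0.
Intersections between consecutive envelope lines give the roots: for adjacent envelope indices i < j the intersection is x = (a_i − a_j) / (j − i). Reading off the sorted break points: {-5, 1, 6}.
Verification: at each break x_0, at least two indices attain the minimum of min_i(a_i + i · x_0).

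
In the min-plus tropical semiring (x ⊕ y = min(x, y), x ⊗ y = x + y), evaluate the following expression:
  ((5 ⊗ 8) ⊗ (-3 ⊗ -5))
((5 ⊗ 8) ⊗ (-3 ⊗ -5)) = 5

Expand innermost to outermost. Recall ⊕ takes the minimum of its arguments and ⊗ takes their sum. Working out the expression ((5 ⊗ 8) ⊗ (-3 ⊗ -5)) gives 5.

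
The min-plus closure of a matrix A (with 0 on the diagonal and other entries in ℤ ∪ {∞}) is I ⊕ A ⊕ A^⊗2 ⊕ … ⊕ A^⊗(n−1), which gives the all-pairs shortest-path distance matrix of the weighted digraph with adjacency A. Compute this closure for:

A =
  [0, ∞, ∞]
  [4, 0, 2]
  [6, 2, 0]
Closure =
  [0, ∞, ∞]
  [4, 0, 2]
  [6, 2, 0]

This is the Floyd-Warshall all-pairs shortest-path computation. For each intermediate vertex k = 0, 1, …, 2, update dist[i][j] ← min(dist[i][j], dist[i][k] + dist[k][j]). The final matrix gives, for each (i, j), the minimum total weight of any directed path from i to j (possibly empty when i = j).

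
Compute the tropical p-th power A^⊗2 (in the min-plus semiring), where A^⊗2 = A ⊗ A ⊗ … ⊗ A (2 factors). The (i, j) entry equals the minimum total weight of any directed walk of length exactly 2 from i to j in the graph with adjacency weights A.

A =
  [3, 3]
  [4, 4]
A^⊗2 =
  [6, 6]
  [7, 7]

Each entry (A^⊗2)_ij equals the minimum over all length-2 walks i = v_0 → v_1 → … → v_2 = j of Σ_t A[v_t][v_{t+1}]. For example, for (i, j) = (0, 1) we minimise over 2 possible intermediate vertex sequences; the minimum is 6, attained along the walk 0 → 0 → 1.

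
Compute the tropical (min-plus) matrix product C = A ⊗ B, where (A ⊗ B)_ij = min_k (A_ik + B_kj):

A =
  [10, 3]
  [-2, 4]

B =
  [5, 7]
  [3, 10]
A ⊗ B =
  [6, 13]
  [3, 5]

Apply the min-plus product entry-by-entry:
  C[0][0] = min over k of (A[0][0] + B[0][0] = 10 + 5 = 15, A[0][1] + B[1][0] = 3 + 3 = 6) = 6 (attained at k = 1)
  C[0][1] = min over k of (A[0][0] + B[0][1] = 10 + 7 = 17, A[0][1] + B[1][1] = 3 + 10 = 13) = 13 (attained at k = 1)
  C[1][0] = min over k of (A[1][0] + B[0][0] = -2 + 5 = 3, A[1][1] + B[1][0] = 4 + 3 = 7) = 3 (attained at k = 0)
  C[1][1] = min over k of (A[1][0] + B[0][1] = -2 + 7 = 5, A[1][1] + B[1][1] = 4 + 10 = 14) = 5 (attained at k = 0)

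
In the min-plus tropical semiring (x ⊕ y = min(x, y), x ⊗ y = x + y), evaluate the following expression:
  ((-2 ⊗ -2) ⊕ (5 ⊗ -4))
((-2 ⊗ -2) ⊕ (5 ⊗ -4)) = -4

Expand innermost to outermost. Recall ⊕ takes the minimum of its arguments and ⊗ takes their sum. Working out the expression ((-2 ⊗ -2) ⊕ (5 ⊗ -4)) gives -4.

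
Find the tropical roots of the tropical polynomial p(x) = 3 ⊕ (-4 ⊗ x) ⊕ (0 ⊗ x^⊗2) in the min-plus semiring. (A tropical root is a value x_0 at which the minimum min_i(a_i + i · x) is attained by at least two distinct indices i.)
Roots: {-4, 7}

Each tropical root is a break point of the lower envelope of the lines y = a_i + i · x (there are 3 lines, with slopes 0, 1, ..., 2). Only the lines that attain the minimum somewhere contribute to roots; other lines are dominated. Here the surviving (envelope) indices are i = 2, i = 1, i = 0.
Intersections between consecutive envelope lines give the roots: for adjacent envelope indices i < j the intersection is x = (a_i − a_j) / (j − i). Reading off the sorted break points: {-4, 7}.
Verification: at each break x_0, at least two indices attain the minimum of min_i(a_i + i · x_0).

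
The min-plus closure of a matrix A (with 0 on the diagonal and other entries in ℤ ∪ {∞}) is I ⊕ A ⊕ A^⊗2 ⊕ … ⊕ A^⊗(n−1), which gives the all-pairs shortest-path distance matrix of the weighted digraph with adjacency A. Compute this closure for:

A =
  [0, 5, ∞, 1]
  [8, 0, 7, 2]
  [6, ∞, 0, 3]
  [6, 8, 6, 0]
Closure =
  [0, 5, 7, 1]
  [8, 0, 7, 2]
  [6, 11, 0, 3]
  [6, 8, 6, 0]

This is the Floyd-Warshall all-pairs shortest-path computation. For each intermediate vertex k = 0, 1, …, 3, update dist[i][j] ← min(dist[i][j], dist[i][k] + dist[k][j]). The final matrix gives, for each (i, j), the minimum total weight of any directed path from i to j (possibly empty when i = j).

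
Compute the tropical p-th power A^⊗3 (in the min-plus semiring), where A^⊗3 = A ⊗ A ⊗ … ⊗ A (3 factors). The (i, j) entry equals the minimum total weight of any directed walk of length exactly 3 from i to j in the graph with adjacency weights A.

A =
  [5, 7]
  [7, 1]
A^⊗3 =
  [15, 9]
  [9, 3]

Each entry (A^⊗3)_ij equals the minimum over all length-3 walks i = v_0 → v_1 → … → v_3 = j of Σ_t A[v_t][v_{t+1}]. For example, for (i, j) = (0, 1) we minimise over 4 possible intermediate vertex sequences; the minimum is 9, attained along the walk 0 → 1 → 1 → 1.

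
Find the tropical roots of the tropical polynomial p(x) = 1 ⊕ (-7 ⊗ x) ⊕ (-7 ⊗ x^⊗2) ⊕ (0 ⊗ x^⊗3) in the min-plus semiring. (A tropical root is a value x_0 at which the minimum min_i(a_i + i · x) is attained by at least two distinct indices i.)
Roots: {-7, 0, 8}

Each tropical root is a break point of the lower envelope of the lines y = a_i + i · x (there are 4 lines, with slopes 0, 1, ..., 3). Only the lines that attain the minimum somewhere contribute to roots; other lines are dominated. Here the surviving (envelope) indices are i = 3, i = 2, i = 1, i = 0.
Intersections between consecutive envelope lines give the roots: for adjacent envelope indices i < j the intersection is x = (a_i − a_j) / (j − i). Reading off the sorted break points: {-7, 0, 8}.
Verification: at each break x_0, at least two indices attain the minimum of min_i(a_i + i · x_0).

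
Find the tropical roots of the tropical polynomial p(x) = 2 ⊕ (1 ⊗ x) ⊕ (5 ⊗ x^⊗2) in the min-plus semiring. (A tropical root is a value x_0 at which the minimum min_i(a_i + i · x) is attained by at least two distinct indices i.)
Roots: {-4, 1}

Each tropical root is a break point of the lower envelope of the lines y = a_i + i · x (there are 3 lines, with slopes 0, 1, ..., 2). Only the lines that attain the minimum somewhere contribute to roots; other lines are dominated. Here the surviving (envelope) indices are i = 2, i = 1, i = 0.
Intersections between consecutive envelope lines give the roots: for adjacent envelope indices i < j the intersection is x = (a_i − a_j) / (j − i). Reading off the sorted break points: {-4, 1}.
Verification: at each break x_0, at least two indices attain the minimum of min_i(a_i + i · x_0).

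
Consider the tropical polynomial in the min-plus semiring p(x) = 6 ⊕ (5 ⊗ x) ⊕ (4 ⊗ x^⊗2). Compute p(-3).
p(-3) = -2

A tropical monomial a ⊗ x^⊗i evaluates to a + i · x. Evaluating each term at x = -3:
  Term 0 contributes 6 + 0 · -3 = 6
  Term 1 contributes 5 + 1 · -3 = 2
  Term 2 contributes 4 + 2 · -3 = -2
p(-3) = ⊕ of these = min[6, 2, -2] = -2.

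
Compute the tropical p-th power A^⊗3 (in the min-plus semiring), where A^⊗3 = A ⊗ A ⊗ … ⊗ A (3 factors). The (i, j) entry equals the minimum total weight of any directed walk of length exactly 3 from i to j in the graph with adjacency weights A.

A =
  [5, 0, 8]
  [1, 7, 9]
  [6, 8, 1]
A^⊗3 =
  [6, 1, 9]
  [2, 6, 10]
  [7, 7, 3]

Each entry (A^⊗3)_ij equals the minimum over all length-3 walks i = v_0 → v_1 → … → v_3 = j of Σ_t A[v_t][v_{t+1}]. For example, for (i, j) = (0, 2) we minimise over 9 possible intermediate vertex sequences; the minimum is 9, attained along the walk 0 → 1 → 0 → 2.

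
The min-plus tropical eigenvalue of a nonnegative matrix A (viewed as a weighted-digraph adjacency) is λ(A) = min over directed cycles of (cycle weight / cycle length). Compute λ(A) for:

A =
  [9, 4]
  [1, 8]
λ(A) = 5/2

Enumerate directed cycles and compute their means (weight / length). Sample:
  cycle 0 → 0: weight = 9, length = 1, mean = 9/1 ≈ 9.000
  cycle 1 → 1: weight = 8, length = 1, mean = 8/1 ≈ 8.000
  cycle 0 → 1 → 0: weight = 5, length = 2, mean = 5/2 ≈ 2.500
  cycle 1 → 0 → 1: weight = 5, length = 2, mean = 5/2 ≈ 2.500
Minimum mean = 2.500, attained e.g. along the cycle 0 → 1 → 0 with weight 5 and length 2. So λ(A) = 5/2 = 5/2.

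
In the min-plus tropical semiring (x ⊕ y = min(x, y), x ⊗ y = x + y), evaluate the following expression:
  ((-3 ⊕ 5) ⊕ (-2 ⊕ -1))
((-3 ⊕ 5) ⊕ (-2 ⊕ -1)) = -3

Expand innermost to outermost. Recall ⊕ takes the minimum of its arguments and ⊗ takes their sum. Working out the expression ((-3 ⊕ 5) ⊕ (-2 ⊕ -1)) gives -3.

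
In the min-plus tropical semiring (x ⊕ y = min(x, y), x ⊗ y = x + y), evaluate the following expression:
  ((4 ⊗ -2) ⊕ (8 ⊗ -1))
((4 ⊗ -2) ⊕ (8 ⊗ -1)) = 2

Expand innermost to outermost. Recall ⊕ takes the minimum of its arguments and ⊗ takes their sum. Working out the expression ((4 ⊗ -2) ⊕ (8 ⊗ -1)) gives 2.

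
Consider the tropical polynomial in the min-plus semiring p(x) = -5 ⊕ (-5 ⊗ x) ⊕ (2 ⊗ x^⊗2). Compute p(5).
p(5) = -5

A tropical monomial a ⊗ x^⊗i evaluates to a + i · x. Evaluating each term at x = 5:
  Term 0 contributes -5 + 0 · 5 = -5
  Term 1 contributes -5 + 1 · 5 = 0
  Term 2 contributes 2 + 2 · 5 = 12
p(5) = ⊕ of these = min[-5, 0, 12] = -5.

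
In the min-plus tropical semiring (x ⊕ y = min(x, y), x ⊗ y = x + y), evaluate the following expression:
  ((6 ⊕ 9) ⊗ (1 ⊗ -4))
((6 ⊕ 9) ⊗ (1 ⊗ -4)) = 3

Expand innermost to outermost. Recall ⊕ takes the minimum of its arguments and ⊗ takes their sum. Working out the expression ((6 ⊕ 9) ⊗ (1 ⊗ -4)) gives 3.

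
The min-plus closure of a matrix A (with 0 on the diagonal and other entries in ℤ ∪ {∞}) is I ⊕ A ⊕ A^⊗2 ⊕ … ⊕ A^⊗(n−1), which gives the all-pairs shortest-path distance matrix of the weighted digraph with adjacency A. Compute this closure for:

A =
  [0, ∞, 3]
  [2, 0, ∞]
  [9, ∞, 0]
Closure =
  [0, ∞, 3]
  [2, 0, 5]
  [9, ∞, 0]

This is the Floyd-Warshall all-pairs shortest-path computation. For each intermediate vertex k = 0, 1, …, 2, update dist[i][j] ← min(dist[i][j], dist[i][k] + dist[k][j]). The final matrix gives, for each (i, j), the minimum total weight of any directed path from i to j (possibly empty when i = j).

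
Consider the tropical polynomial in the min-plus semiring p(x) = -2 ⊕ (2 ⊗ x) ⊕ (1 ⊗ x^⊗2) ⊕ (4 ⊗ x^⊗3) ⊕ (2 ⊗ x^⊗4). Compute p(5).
p(5) = -2

A tropical monomial a ⊗ x^⊗i evaluates to a + i · x. Evaluating each term at x = 5:
  Term 0 contributes -2 + 0 · 5 = -2
  Term 1 contributes 2 + 1 · 5 = 7
  Term 2 contributes 1 + 2 · 5 = 11
  Term 3 contributes 4 + 3 · 5 = 19
  Term 4 contributes 2 + 4 · 5 = 22
p(5) = ⊕ of these = min[-2, 7, 11, 19, 22] = -2.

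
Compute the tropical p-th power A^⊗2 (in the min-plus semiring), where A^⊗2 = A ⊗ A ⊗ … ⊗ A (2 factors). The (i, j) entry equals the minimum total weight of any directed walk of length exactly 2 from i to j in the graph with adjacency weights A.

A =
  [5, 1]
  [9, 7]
A^⊗2 =
  [10, 6]
  [14, 10]

Each entry (A^⊗2)_ij equals the minimum over all length-2 walks i = v_0 → v_1 → … → v_2 = j of Σ_t A[v_t][v_{t+1}]. For example, for (i, j) = (0, 1) we minimise over 2 possible intermediate vertex sequences; the minimum is 6, attained along the walk 0 → 0 → 1.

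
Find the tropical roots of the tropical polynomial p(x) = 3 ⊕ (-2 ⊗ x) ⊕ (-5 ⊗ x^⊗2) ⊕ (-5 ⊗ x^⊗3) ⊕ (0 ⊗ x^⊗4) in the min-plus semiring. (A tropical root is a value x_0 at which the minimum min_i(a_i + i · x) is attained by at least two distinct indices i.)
Roots: {-5, 0, 3, 5}

Each tropical root is a break point of the lower envelope of the lines y = a_i + i · x (there are 5 lines, with slopes 0, 1, ..., 4). Only the lines that attain the minimum somewhere contribute to roots; other lines are dominated. Here the surviving (envelope) indices are i = 4, i = 3, i = 2, i = 1, i = 0.
Intersections between consecutive envelope lines give the roots: for adjacent envelope indices i < j the intersection is x = (a_i − a_j) / (j − i). Reading off the sorted break points: {-5, 0, 3, 5}.
Verification: at each break x_0, at least two indices attain the minimum of min_i(a_i + i · x_0).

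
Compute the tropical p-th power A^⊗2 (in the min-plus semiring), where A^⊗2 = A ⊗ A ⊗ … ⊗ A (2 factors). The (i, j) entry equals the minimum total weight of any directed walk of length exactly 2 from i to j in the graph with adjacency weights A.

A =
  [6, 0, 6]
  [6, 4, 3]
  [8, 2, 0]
A^⊗2 =
  [6, 4, 3]
  [10, 5, 3]
  [8, 2, 0]

Each entry (A^⊗2)_ij equals the minimum over all length-2 walks i = v_0 → v_1 → … → v_2 = j of Σ_t A[v_t][v_{t+1}]. For example, for (i, j) = (0, 2) we minimise over 3 possible intermediate vertex sequences; the minimum is 3, attained along the walk 0 → 1 → 2.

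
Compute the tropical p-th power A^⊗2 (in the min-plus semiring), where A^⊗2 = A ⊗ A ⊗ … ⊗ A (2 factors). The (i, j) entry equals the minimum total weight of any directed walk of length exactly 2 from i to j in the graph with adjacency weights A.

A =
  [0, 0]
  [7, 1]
A^⊗2 =
  [0, 0]
  [7, 2]

Each entry (A^⊗2)_ij equals the minimum over all length-2 walks i = v_0 → v_1 → … → v_2 = j of Σ_t A[v_t][v_{t+1}]. For example, for (i, j) = (0, 1) we minimise over 2 possible intermediate vertex sequences; the minimum is 0, attained along the walk 0 → 0 → 1.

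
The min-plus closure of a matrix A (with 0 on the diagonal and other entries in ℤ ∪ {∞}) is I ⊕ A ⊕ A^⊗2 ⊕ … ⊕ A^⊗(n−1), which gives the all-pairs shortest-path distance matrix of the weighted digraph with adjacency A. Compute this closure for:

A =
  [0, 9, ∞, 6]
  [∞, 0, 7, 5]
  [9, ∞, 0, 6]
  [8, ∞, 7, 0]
Closure =
  [0, 9, 13, 6]
  [13, 0, 7, 5]
  [9, 18, 0, 6]
  [8, 17, 7, 0]

This is the Floyd-Warshall all-pairs shortest-path computation. For each intermediate vertex k = 0, 1, …, 3, update dist[i][j] ← min(dist[i][j], dist[i][k] + dist[k][j]). The final matrix gives, for each (i, j), the minimum total weight of any directed path from i to j (possibly empty when i = j).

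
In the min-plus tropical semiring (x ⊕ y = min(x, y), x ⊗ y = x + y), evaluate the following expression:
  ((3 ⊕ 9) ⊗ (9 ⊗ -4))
((3 ⊕ 9) ⊗ (9 ⊗ -4)) = 8

Expand innermost to outermost. Recall ⊕ takes the minimum of its arguments and ⊗ takes their sum. Working out the expression ((3 ⊕ 9) ⊗ (9 ⊗ -4)) gives 8.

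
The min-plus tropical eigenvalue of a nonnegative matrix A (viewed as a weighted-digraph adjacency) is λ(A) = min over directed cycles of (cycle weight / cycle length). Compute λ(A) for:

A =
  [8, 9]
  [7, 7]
λ(A) = 7

Enumerate directed cycles and compute their means (weight / length). Sample:
  cycle 0 → 0: weight = 8, length = 1, mean = 8/1 ≈ 8.000
  cycle 1 → 1: weight = 7, length = 1, mean = 7/1 ≈ 7.000
  cycle 0 → 1 → 0: weight = 16, length = 2, mean = 16/2 ≈ 8.000
  cycle 1 → 0 → 1: weight = 16, length = 2, mean = 16/2 ≈ 8.000
Minimum mean = 7.000, attained e.g. along the cycle 1 → 1 with weight 7 and length 1. So λ(A) = 7/1 = 7.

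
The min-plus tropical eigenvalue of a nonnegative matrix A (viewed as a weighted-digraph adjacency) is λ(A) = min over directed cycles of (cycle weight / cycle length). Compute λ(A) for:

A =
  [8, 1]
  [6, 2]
λ(A) = 2

Enumerate directed cycles and compute their means (weight / length). Sample:
  cycle 0 → 0: weight = 8, length = 1, mean = 8/1 ≈ 8.000
  cycle 1 → 1: weight = 2, length = 1, mean = 2/1 ≈ 2.000
  cycle 0 → 1 → 0: weight = 7, length = 2, mean = 7/2 ≈ 3.500
  cycle 1 → 0 → 1: weight = 7, length = 2, mean = 7/2 ≈ 3.500
Minimum mean = 2.000, attained e.g. along the cycle 1 → 1 with weight 2 and length 1. So λ(A) = 2/1 = 2.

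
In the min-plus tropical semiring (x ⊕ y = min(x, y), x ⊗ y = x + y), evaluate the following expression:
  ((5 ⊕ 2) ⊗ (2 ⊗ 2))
((5 ⊕ 2) ⊗ (2 ⊗ 2)) = 6

Expand innermost to outermost. Recall ⊕ takes the minimum of its arguments and ⊗ takes their sum. Working out the expression ((5 ⊕ 2) ⊗ (2 ⊗ 2)) gives 6.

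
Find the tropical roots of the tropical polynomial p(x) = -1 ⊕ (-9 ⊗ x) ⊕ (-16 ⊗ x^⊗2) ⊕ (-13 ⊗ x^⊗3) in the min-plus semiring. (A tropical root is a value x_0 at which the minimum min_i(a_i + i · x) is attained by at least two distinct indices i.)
Roots: {-3, 7, 8}

Each tropical root is a break point of the lower envelope of the lines y = a_i + i · x (there are 4 lines, with slopes 0, 1, ..., 3). Only the lines that attain the minimum somewhere contribute to roots; other lines are dominated. Here the surviving (envelope) indices are i = 3, i = 2, i = 1, i = 0.
Intersections between consecutive envelope lines give the roots: for adjacent envelope indices i < j the intersection is x = (a_i − a_j) / (j − i). Reading off the sorted break points: {-3, 7, 8}.
Verification: at each break x_0, at least two indices attain the minimum of min_i(a_i + i · x_0).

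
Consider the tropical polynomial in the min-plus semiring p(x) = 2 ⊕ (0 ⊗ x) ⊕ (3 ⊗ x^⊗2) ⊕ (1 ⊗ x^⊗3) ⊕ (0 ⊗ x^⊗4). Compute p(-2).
p(-2) = -8

A tropical monomial a ⊗ x^⊗i evaluates to a + i · x. Evaluating each term at x = -2:
  Term 0 contributes 2 + 0 · -2 = 2
  Term 1 contributes 0 + 1 · -2 = -2
  Term 2 contributes 3 + 2 · -2 = -1
  Term 3 contributes 1 + 3 · -2 = -5
  Term 4 contributes 0 + 4 · -2 = -8
p(-2) = ⊕ of these = min[2, -2, -1, -5, -8] = -8.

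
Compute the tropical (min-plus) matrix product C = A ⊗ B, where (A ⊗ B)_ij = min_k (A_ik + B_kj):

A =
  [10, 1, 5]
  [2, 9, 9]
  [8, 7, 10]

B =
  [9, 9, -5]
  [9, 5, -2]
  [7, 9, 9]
A ⊗ B =
  [10, 6, -1]
  [11, 11, -3]
  [16, 12, 3]

Apply the min-plus product entry-by-entry:
  C[0][0] = min over k of (A[0][0] + B[0][0] = 10 + 9 = 19, A[0][1] + B[1][0] = 1 + 9 = 10, A[0][2] + B[2][0] = 5 + 7 = 12) = 10 (attained at k = 1)
  C[0][1] = min over k of (A[0][0] + B[0][1] = 10 + 9 = 19, A[0][1] + B[1][1] = 1 + 5 = 6, A[0][2] + B[2][1] = 5 + 9 = 14) = 6 (attained at k = 1)
  C[0][2] = min over k of (A[0][0] + B[0][2] = 10 + -5 = 5, A[0][1] + B[1][2] = 1 + -2 = -1, A[0][2] + B[2][2] = 5 + 9 = 14) = -1 (attained at k = 1)
  C[1][0] = min over k of (A[1][0] + B[0][0] = 2 + 9 = 11, A[1][1] + B[1][0] = 9 + 9 = 18, A[1][2] + B[2][0] = 9 + 7 = 16) = 11 (attained at k = 0)
  C[1][1] = min over k of (A[1][0] + B[0][1] = 2 + 9 = 11, A[1][1] + B[1][1] = 9 + 5 = 14, A[1][2] + B[2][1] = 9 + 9 = 18) = 11 (attained at k = 0)
  C[1][2] = min over k of (A[1][0] + B[0][2] = 2 + -5 = -3, A[1][1] + B[1][2] = 9 + -2 = 7, A[1][2] + B[2][2] = 9 + 9 = 18) = -3 (attained at k = 0)
  C[2][0] = min over k of (A[2][0] + B[0][0] = 8 + 9 = 17, A[2][1] + B[1][0] = 7 + 9 = 16, A[2][2] + B[2][0] = 10 + 7 = 17) = 16 (attained at k = 1)
  C[2][1] = min over k of (A[2][0] + B[0][1] = 8 + 9 = 17, A[2][1] + B[1][1] = 7 + 5 = 12, A[2][2] + B[2][1] = 10 + 9 = 19) = 12 (attained at k = 1)
  C[2][2] = min over k of (A[2][0] + B[0][2] = 8 + -5 = 3, A[2][1] + B[1][2] = 7 + -2 = 5, A[2][2] + B[2][2] = 10 + 9 = 19) = 3 (attained at k = 0)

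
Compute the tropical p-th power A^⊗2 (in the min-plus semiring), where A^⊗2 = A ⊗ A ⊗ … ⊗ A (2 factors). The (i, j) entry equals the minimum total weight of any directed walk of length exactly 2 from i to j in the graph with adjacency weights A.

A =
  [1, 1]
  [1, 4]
A^⊗2 =
  [2, 2]
  [2, 2]

Each entry (A^⊗2)_ij equals the minimum over all length-2 walks i = v_0 → v_1 → … → v_2 = j of Σ_t A[v_t][v_{t+1}]. For example, for (i, j) = (0, 1) we minimise over 2 possible intermediate vertex sequences; the minimum is 2, attained along the walk 0 → 0 → 1.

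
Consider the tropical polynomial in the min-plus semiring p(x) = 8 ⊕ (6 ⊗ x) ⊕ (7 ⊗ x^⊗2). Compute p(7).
p(7) = 8

A tropical monomial a ⊗ x^⊗i evaluates to a + i · x. Evaluating each term at x = 7:
  Term 0 contributes 8 + 0 · 7 = 8
  Term 1 contributes 6 + 1 · 7 = 13
  Term 2 contributes 7 + 2 · 7 = 21
p(7) = ⊕ of these = min[8, 13, 21] = 8.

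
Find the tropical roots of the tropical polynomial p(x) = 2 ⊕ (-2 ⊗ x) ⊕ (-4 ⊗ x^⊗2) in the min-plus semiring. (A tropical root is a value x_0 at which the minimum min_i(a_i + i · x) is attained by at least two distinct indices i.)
Roots: {2, 4}

Each tropical root is a break point of the lower envelope of the lines y = a_i + i · x (there are 3 lines, with slopes 0, 1, ..., 2). Only the lines that attain the minimum somewhere contribute to roots; other lines are dominated. Here the surviving (envelope) indices are i = 2, i = 1, i = 0.
Intersections between consecutive envelope lines give the roots: for adjacent envelope indices i < j the intersection is x = (a_i − a_j) / (j − i). Reading off the sorted break points: {2, 4}.
Verification: at each break x_0, at least two indices attain the minimum of min_i(a_i + i · x_0).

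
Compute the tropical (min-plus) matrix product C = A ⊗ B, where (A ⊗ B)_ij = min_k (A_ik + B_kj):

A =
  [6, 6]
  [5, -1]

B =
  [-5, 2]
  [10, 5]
A ⊗ B =
  [1, 8]
  [0, 4]

Apply the min-plus product entry-by-entry:
  C[0][0] = min over k of (A[0][0] + B[0][0] = 6 + -5 = 1, A[0][1] + B[1][0] = 6 + 10 = 16) = 1 (attained at k = 0)
  C[0][1] = min over k of (A[0][0] + B[0][1] = 6 + 2 = 8, A[0][1] + B[1][1] = 6 + 5 = 11) = 8 (attained at k = 0)
  C[1][0] = min over k of (A[1][0] + B[0][0] = 5 + -5 = 0, A[1][1] + B[1][0] = -1 + 10 = 9) = 0 (attained at k = 0)
  C[1][1] = min over k of (A[1][0] + B[0][1] = 5 + 2 = 7, A[1][1] + B[1][1] = -1 + 5 = 4) = 4 (attained at k = 1)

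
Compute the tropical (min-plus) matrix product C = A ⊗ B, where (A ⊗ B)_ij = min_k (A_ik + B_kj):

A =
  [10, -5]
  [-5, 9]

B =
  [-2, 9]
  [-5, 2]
A ⊗ B =
  [-10, -3]
  [-7, 4]

Apply the min-plus product entry-by-entry:
  C[0][0] = min over k of (A[0][0] + B[0][0] = 10 + -2 = 8, A[0][1] + B[1][0] = -5 + -5 = -10) = -10 (attained at k = 1)
  C[0][1] = min over k of (A[0][0] + B[0][1] = 10 + 9 = 19, A[0][1] + B[1][1] = -5 + 2 = -3) = -3 (attained at k = 1)
  C[1][0] = min over k of (A[1][0] + B[0][0] = -5 + -2 = -7, A[1][1] + B[1][0] = 9 + -5 = 4) = -7 (attained at k = 0)
  C[1][1] = min over k of (A[1][0] + B[0][1] = -5 + 9 = 4, A[1][1] + B[1][1] = 9 + 2 = 11) = 4 (attained at k = 0)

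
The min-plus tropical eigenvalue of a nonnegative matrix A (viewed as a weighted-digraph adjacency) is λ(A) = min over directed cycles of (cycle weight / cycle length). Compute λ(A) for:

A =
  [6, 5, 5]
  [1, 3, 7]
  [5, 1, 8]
λ(A) = 7/3

Enumerate directed cycles and compute their means (weight / length). Sample:
  cycle 0 → 0: weight = 6, length = 1, mean = 6/1 ≈ 6.000
  cycle 1 → 1: weight = 3, length = 1, mean = 3/1 ≈ 3.000
  cycle 2 → 2: weight = 8, length = 1, mean = 8/1 ≈ 8.000
  cycle 0 → 1 → 0: weight = 6, length = 2, mean = 6/2 ≈ 3.000
  cycle 0 → 2 → 0: weight = 10, length = 2, mean = 10/2 ≈ 5.000
  cycle 1 → 0 → 1: weight = 6, length = 2, mean = 6/2 ≈ 3.000
Minimum mean = 2.333, attained e.g. along the cycle 0 → 2 → 1 → 0 with weight 7 and length 3. So λ(A) = 7/3 = 7/3.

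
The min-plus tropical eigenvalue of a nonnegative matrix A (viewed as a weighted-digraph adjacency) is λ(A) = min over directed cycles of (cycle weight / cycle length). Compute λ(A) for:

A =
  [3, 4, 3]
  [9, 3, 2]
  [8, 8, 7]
λ(A) = 3

Enumerate directed cycles and compute their means (weight / length). Sample:
  cycle 0 → 0: weight = 3, length = 1, mean = 3/1 ≈ 3.000
  cycle 1 → 1: weight = 3, length = 1, mean = 3/1 ≈ 3.000
  cycle 2 → 2: weight = 7, length = 1, mean = 7/1 ≈ 7.000
  cycle 0 → 1 → 0: weight = 13, length = 2, mean = 13/2 ≈ 6.500
  cycle 0 → 2 → 0: weight = 11, length = 2, mean = 11/2 ≈ 5.500
  cycle 1 → 0 → 1: weight = 13, length = 2, mean = 13/2 ≈ 6.500
Minimum mean = 3.000, attained e.g. along the cycle 0 → 0 with weight 3 and length 1. So λ(A) = 3/1 = 3.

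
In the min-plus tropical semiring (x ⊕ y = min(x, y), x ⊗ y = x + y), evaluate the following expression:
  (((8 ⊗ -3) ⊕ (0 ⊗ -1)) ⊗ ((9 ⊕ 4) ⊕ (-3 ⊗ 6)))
(((8 ⊗ -3) ⊕ (0 ⊗ -1)) ⊗ ((9 ⊕ 4) ⊕ (-3 ⊗ 6))) = 2

Expand innermost to outermost. Recall ⊕ takes the minimum of its arguments and ⊗ takes their sum. Working out the expression (((8 ⊗ -3) ⊕ (0 ⊗ -1)) ⊗ ((9 ⊕ 4) ⊕ (-3 ⊗ 6))) gives 2.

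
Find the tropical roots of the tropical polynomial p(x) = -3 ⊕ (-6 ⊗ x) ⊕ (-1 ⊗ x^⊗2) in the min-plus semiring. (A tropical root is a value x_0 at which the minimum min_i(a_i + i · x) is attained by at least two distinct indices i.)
Roots: {-5, 3}

Each tropical root is a break point of the lower envelope of the lines y = a_i + i · x (there are 3 lines, with slopes 0, 1, ..., 2). Only the lines that attain the minimum somewhere contribute to roots; other lines are dominated. Here the surviving (envelope) indices are i = 2, i = 1, i = 0.
Intersections between consecutive envelope lines give the roots: for adjacent envelope indices i < j the intersection is x = (a_i − a_j) / (j − i). Reading off the sorted break points: {-5, 3}.
Verification: at each break x_0, at least two indices attain the minimum of min_i(a_i + i · x_0).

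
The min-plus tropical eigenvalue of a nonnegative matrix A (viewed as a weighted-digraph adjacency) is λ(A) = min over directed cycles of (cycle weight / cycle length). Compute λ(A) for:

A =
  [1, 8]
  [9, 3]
λ(A) = 1

Enumerate directed cycles and compute their means (weight / length). Sample:
  cycle 0 → 0: weight = 1, length = 1, mean = 1/1 ≈ 1.000
  cycle 1 → 1: weight = 3, length = 1, mean = 3/1 ≈ 3.000
  cycle 0 → 1 → 0: weight = 17, length = 2, mean = 17/2 ≈ 8.500
  cycle 1 → 0 → 1: weight = 17, length = 2, mean = 17/2 ≈ 8.500
Minimum mean = 1.000, attained e.g. along the cycle 0 → 0 with weight 1 and length 1. So λ(A) = 1/1 = 1.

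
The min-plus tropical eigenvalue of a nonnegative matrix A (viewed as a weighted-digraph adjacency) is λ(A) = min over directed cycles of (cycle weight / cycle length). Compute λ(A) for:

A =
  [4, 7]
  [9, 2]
λ(A) = 2

Enumerate directed cycles and compute their means (weight / length). Sample:
  cycle 0 → 0: weight = 4, length = 1, mean = 4/1 ≈ 4.000
  cycle 1 → 1: weight = 2, length = 1, mean = 2/1 ≈ 2.000
  cycle 0 → 1 → 0: weight = 16, length = 2, mean = 16/2 ≈ 8.000
  cycle 1 → 0 → 1: weight = 16, length = 2, mean = 16/2 ≈ 8.000
Minimum mean = 2.000, attained e.g. along the cycle 1 → 1 with weight 2 and length 1. So λ(A) = 2/1 = 2.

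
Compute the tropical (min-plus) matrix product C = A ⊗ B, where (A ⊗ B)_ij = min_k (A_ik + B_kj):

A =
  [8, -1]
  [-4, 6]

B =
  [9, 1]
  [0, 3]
A ⊗ B =
  [-1, 2]
  [5, -3]

Apply the min-plus product entry-by-entry:
  C[0][0] = min over k of (A[0][0] + B[0][0] = 8 + 9 = 17, A[0][1] + B[1][0] = -1 + 0 = -1) = -1 (attained at k = 1)
  C[0][1] = min over k of (A[0][0] + B[0][1] = 8 + 1 = 9, A[0][1] + B[1][1] = -1 + 3 = 2) = 2 (attained at k = 1)
  C[1][0] = min over k of (A[1][0] + B[0][0] = -4 + 9 = 5, A[1][1] + B[1][0] = 6 + 0 = 6) = 5 (attained at k = 0)
  C[1][1] = min over k of (A[1][0] + B[0][1] = -4 + 1 = -3, A[1][1] + B[1][1] = 6 + 3 = 9) = -3 (attained at k = 0)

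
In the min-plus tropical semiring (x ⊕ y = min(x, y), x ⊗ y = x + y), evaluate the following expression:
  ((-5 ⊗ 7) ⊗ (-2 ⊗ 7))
((-5 ⊗ 7) ⊗ (-2 ⊗ 7)) = 7

Expand innermost to outermost. Recall ⊕ takes the minimum of its arguments and ⊗ takes their sum. Working out the expression ((-5 ⊗ 7) ⊗ (-2 ⊗ 7)) gives 7.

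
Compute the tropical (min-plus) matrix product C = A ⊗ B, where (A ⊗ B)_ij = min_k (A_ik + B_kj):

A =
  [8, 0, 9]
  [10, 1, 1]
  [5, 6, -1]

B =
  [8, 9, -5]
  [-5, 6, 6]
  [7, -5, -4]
A ⊗ B =
  [-5, 4, 3]
  [-4, -4, -3]
  [1, -6, -5]

Apply the min-plus product entry-by-entry:
  C[0][0] = min over k of (A[0][0] + B[0][0] = 8 + 8 = 16, A[0][1] + B[1][0] = 0 + -5 = -5, A[0][2] + B[2][0] = 9 + 7 = 16) = -5 (attained at k = 1)
  C[0][1] = min over k of (A[0][0] + B[0][1] = 8 + 9 = 17, A[0][1] + B[1][1] = 0 + 6 = 6, A[0][2] + B[2][1] = 9 + -5 = 4) = 4 (attained at k = 2)
  C[0][2] = min over k of (A[0][0] + B[0][2] = 8 + -5 = 3, A[0][1] + B[1][2] = 0 + 6 = 6, A[0][2] + B[2][2] = 9 + -4 = 5) = 3 (attained at k = 0)
  C[1][0] = min over k of (A[1][0] + B[0][0] = 10 + 8 = 18, A[1][1] + B[1][0] = 1 + -5 = -4, A[1][2] + B[2][0] = 1 + 7 = 8) = -4 (attained at k = 1)
  C[1][1] = min over k of (A[1][0] + B[0][1] = 10 + 9 = 19, A[1][1] + B[1][1] = 1 + 6 = 7, A[1][2] + B[2][1] = 1 + -5 = -4) = -4 (attained at k = 2)
  C[1][2] = min over k of (A[1][0] + B[0][2] = 10 + -5 = 5, A[1][1] + B[1][2] = 1 + 6 = 7, A[1][2] + B[2][2] = 1 + -4 = -3) = -3 (attained at k = 2)
  C[2][0] = min over k of (A[2][0] + B[0][0] = 5 + 8 = 13, A[2][1] + B[1][0] = 6 + -5 = 1, A[2][2] + B[2][0] = -1 + 7 = 6) = 1 (attained at k = 1)
  C[2][1] = min over k of (A[2][0] + B[0][1] = 5 + 9 = 14, A[2][1] + B[1][1] = 6 + 6 = 12, A[2][2] + B[2][1] = -1 + -5 = -6) = -6 (attained at k = 2)
  C[2][2] = min over k of (A[2][0] + B[0][2] = 5 + -5 = 0, A[2][1] + B[1][2] = 6 + 6 = 12, A[2][2] + B[2][2] = -1 + -4 = -5) = -5 (attained at k = 2)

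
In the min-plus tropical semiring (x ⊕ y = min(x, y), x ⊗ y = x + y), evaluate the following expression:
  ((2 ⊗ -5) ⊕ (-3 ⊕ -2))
((2 ⊗ -5) ⊕ (-3 ⊕ -2)) = -3

Expand innermost to outermost. Recall ⊕ takes the minimum of its arguments and ⊗ takes their sum. Working out the expression ((2 ⊗ -5) ⊕ (-3 ⊕ -2)) gives -3.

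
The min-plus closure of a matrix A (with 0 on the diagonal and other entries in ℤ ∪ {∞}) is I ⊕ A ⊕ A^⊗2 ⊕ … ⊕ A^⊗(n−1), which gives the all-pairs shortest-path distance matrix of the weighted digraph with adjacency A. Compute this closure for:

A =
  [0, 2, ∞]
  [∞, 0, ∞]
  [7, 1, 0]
Closure =
  [0, 2, ∞]
  [∞, 0, ∞]
  [7, 1, 0]

This is the Floyd-Warshall all-pairs shortest-path computation. For each intermediate vertex k = 0, 1, …, 2, update dist[i][j] ← min(dist[i][j], dist[i][k] + dist[k][j]). The final matrix gives, for each (i, j), the minimum total weight of any directed path from i to j (possibly empty when i = j).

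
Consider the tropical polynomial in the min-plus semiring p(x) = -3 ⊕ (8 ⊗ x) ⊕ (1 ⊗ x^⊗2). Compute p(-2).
p(-2) = -3

A tropical monomial a ⊗ x^⊗i evaluates to a + i · x. Evaluating each term at x = -2:
  Term 0 contributes -3 + 0 · -2 = -3
  Term 1 contributes 8 + 1 · -2 = 6
  Term 2 contributes 1 + 2 · -2 = -3
p(-2) = ⊕ of these = min[-3, 6, -3] = -3.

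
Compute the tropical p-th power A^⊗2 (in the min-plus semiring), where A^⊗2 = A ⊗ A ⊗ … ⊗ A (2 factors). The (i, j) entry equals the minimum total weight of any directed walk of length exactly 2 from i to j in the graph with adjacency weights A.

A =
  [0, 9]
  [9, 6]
A^⊗2 =
  [0, 9]
  [9, 12]

Each entry (A^⊗2)_ij equals the minimum over all length-2 walks i = v_0 → v_1 → … → v_2 = j of Σ_t A[v_t][v_{t+1}]. For example, for (i, j) = (0, 1) we minimise over 2 possible intermediate vertex sequences; the minimum is 9, attained along the walk 0 → 0 → 1.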